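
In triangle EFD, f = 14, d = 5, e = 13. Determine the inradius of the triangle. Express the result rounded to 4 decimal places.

Semiperimeter s = (13 + 14 + 5)/2 = 16.
Heron's formula: area = √(16·3·2·11) ≈ 32.496.
Inradius = area/s = 32.496/16 ≈ 2.031.

r ≈ 2.0310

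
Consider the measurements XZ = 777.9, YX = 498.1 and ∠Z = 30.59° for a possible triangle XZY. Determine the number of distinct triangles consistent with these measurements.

XZ·sin Z = 777.9·sin(30.59°) ≈ 395.9.
Since XZ sin Z < YX < XZ (395.9 < 498.1 < 777.9), two triangles exist.

2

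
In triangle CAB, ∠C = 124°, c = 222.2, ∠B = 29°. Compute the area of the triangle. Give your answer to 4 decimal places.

The third angle is ∠A = 180° − ∠B − ∠C = 27.00°.
Law of sines: a = c·sin A/sin C ≈ 121.68.
Law of sines: b = c·sin B/sin C ≈ 129.94.
Area = ½·c·a·sin B ≈ 6553.9.

area ≈ 6553.9314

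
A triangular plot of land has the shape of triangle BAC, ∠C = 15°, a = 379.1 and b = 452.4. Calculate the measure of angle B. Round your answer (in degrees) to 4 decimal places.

By the law of cosines, c² = b² + a² − 2·b·a·cos C = 17061, so c ≈ 130.62.
Law of cosines again: cos B = (a² + c² − b²)/(2·a·c) ≈ -0.44317, so ∠B ≈ 116.31°.

116.3061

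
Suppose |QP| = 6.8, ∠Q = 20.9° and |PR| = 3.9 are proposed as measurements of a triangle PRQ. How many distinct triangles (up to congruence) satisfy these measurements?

|QP|·sin Q = 6.8·sin(20.9°) ≈ 2.426.
Since |QP| sin Q < |PR| < |QP| (2.426 < 3.9 < 6.8), two triangles exist.

2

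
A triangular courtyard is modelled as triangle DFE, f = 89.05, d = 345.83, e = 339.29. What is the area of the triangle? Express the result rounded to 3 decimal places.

Semiperimeter s = (345.83 + 89.05 + 339.29)/2 = 387.09.
Heron's formula: area = √(387.09·41.255·298.04·47.795) ≈ 15082.

15082.257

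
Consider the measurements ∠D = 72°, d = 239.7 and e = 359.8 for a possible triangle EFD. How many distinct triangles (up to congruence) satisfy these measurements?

0

e·sin D = 359.8·sin(72°) ≈ 342.2.
Since d = 239.7 < 342.2 = e sin D, no triangle exists.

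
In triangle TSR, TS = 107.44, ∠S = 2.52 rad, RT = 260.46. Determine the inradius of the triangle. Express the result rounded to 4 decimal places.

r ≈ 19.4117

Law of sines: sin R = TS·sin S/RT ≈ 0.24021.
Since RT ≥ TS, only the acute value applies: ∠R ≈ 0.243 rad.
Then ∠T = π − ∠S − ∠R ≈ 0.379 rad.
Law of sines gives SR = RT·sin T/sin S ≈ 165.49.
Area = ½·RT·TS·sin T ≈ 5177.
Semiperimeter s = (165.49+260.46+107.44)/2 = 266.7.
Inradius = area/s = 5177/266.7 ≈ 19.412.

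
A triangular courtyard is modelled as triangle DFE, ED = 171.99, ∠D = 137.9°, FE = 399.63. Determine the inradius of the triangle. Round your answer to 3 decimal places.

r ≈ 35.572

Law of sines: sin F = ED·sin D/FE ≈ 0.28853.
Since FE ≥ ED, only the acute value applies: ∠F ≈ 16.77°.
Then ∠E = 180° − ∠D − ∠F ≈ 25.33°.
Law of sines gives DF = FE·sin E/sin D ≈ 255.02.
Area = ½·FE·ED·sin E ≈ 14703.
Semiperimeter s = (399.63+171.99+255.02)/2 = 413.32.
Inradius = area/s = 14703/413.32 ≈ 35.572.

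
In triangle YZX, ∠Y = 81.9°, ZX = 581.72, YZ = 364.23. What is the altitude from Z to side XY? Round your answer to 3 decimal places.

Law of sines: sin X = YZ·sin Y/ZX ≈ 0.61988.
Since ZX ≥ YZ, only the acute value applies: ∠X ≈ 38.31°.
Then ∠Z = 180° − ∠Y − ∠X ≈ 59.79°.
Law of sines gives XY = ZX·sin Z/sin Y ≈ 507.79.
Area = ½·ZX·YZ·sin Z ≈ 91554.
The altitude from Z has length 2·area/XY ≈ 360.6.

360.596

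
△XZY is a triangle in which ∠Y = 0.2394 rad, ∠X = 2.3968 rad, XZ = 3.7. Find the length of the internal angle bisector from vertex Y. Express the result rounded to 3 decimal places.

8.751

The third angle is ∠Z = π − ∠Y − ∠X = 0.5054 rad.
Law of sines: ZY = XZ·sin X/sin Y ≈ 10.577.
Law of sines: YX = XZ·sin Z/sin Y ≈ 7.5547.
The bisector from Y has length 2·ZY·YX·cos(∠Y/2)/(ZY+YX) ≈ 8.7507.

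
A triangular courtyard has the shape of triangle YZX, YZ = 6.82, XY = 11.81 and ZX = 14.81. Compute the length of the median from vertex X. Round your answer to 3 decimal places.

m_X ≈ 12.953

Median from X: ½√(2·ZX² + 2·XY² − YZ²) ≈ 12.953.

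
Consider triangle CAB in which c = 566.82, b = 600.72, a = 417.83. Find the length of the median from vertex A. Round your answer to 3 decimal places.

m_A ≈ 545.371

Median from A: ½√(2·b² + 2·c² − a²) ≈ 545.37.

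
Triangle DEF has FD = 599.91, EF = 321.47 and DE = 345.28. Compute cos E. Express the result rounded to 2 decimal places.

By the law of cosines, cos E = (DE² + EF² − FD²) / (2·DE·EF) ≈ -0.61862, so ∠E ≈ 128.22°.

-0.62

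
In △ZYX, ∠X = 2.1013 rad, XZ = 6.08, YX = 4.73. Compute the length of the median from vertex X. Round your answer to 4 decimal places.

2.7494

By the law of cosines, ZY² = YX² + XZ² − 2·YX·XZ·cos X = 88.441, so ZY ≈ 9.4043.
Median from X: ½√(2·YX² + 2·XZ² − ZY²) ≈ 2.7494.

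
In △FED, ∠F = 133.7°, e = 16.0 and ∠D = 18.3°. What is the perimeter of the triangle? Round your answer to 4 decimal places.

The third angle is ∠E = 180° − ∠D − ∠F = 28.00°.
Law of sines: f = e·sin F/sin E ≈ 24.639.
Law of sines: d = e·sin D/sin E ≈ 10.701.
Semiperimeter s = (24.639+16+10.701)/2 = 25.67.
Perimeter = 24.639 + 16 + 10.701 = 51.34.

perimeter ≈ 51.3405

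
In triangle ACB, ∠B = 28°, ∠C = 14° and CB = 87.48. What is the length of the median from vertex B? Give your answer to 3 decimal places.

The third angle is ∠A = 180° − ∠C − ∠B = 138.00°.
Law of sines: BA = CB·sin C/sin A ≈ 31.628.
Law of sines: AC = CB·sin B/sin A ≈ 61.377.
Median from B: ½√(2·CB² + 2·BA² − AC²) ≈ 58.179.

58.179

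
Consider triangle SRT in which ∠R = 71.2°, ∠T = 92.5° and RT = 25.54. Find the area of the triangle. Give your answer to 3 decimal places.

The third angle is ∠S = 180° − ∠R − ∠T = 16.30°.
Law of sines: TS = RT·sin R/sin S ≈ 86.143.
Law of sines: SR = RT·sin T/sin S ≈ 90.911.
Area = ½·RT·TS·sin T ≈ 1099.

area ≈ 1098.997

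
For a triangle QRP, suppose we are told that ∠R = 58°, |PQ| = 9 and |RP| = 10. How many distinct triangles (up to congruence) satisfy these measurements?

|RP|·sin R = 10·sin(58°) ≈ 8.48.
Since |RP| sin R < |PQ| < |RP| (8.48 < 9 < 10), two triangles exist.

2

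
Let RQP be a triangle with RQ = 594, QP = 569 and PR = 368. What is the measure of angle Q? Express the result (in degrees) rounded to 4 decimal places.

∠Q ≈ 36.8140°

By the law of cosines, cos Q = (RQ² + QP² − PR²) / (2·RQ·QP) ≈ 0.80058, so ∠Q ≈ 36.81°.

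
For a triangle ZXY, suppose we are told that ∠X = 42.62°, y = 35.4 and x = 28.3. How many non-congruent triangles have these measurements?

2

y·sin X = 35.4·sin(42.62°) ≈ 23.97.
Since y sin X < x < y (23.97 < 28.3 < 35.4), two triangles exist.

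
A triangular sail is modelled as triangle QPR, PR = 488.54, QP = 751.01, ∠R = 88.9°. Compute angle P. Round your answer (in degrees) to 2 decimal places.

Law of sines: sin Q = PR·sin R/QP ≈ 0.65039.
Since QP ≥ PR, only the acute value applies: ∠Q ≈ 40.57°.
Then ∠P = 180° − ∠R − ∠Q ≈ 50.53°.

∠P ≈ 50.53°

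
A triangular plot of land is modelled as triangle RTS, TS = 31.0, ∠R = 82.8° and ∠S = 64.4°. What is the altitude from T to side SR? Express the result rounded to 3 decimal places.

The third angle is ∠T = 180° − ∠S − ∠R = 32.80°.
Law of sines: SR = TS·sin T/sin R ≈ 16.926.
Law of sines: RT = TS·sin S/sin R ≈ 28.179.
Area = ½·TS·SR·sin S ≈ 236.6.
The altitude from T has length 2·area/SR ≈ 27.957.

27.957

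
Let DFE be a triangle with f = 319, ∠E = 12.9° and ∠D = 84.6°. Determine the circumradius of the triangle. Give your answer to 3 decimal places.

160.876

The third angle is ∠F = 180° − ∠E − ∠D = 82.50°.
Law of sines: d = f·sin D/sin F ≈ 320.32.
Law of sines: e = f·sin E/sin F ≈ 71.831.
Circumradius = f/(2 sin F) ≈ 160.88.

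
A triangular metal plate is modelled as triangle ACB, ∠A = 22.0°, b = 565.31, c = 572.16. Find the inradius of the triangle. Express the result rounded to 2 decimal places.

By the law of cosines, a² = c² + b² − 2·c·b·cos A = 47151, so a ≈ 217.14.
Area = ½·c·b·sin A ≈ 60583.
Semiperimeter s = (217.14+572.16+565.31)/2 = 677.31.
Inradius = area/s = 60583/677.31 ≈ 89.447.

89.45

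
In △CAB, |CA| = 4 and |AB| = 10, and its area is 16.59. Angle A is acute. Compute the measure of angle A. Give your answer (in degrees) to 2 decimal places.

∠A ≈ 56.05°

From area = ½·|CA|·|AB|·sin A, we get sin A = 2·area/(|CA|·|AB|) ≈ 0.82950.
Taking the acute solution, ∠A ≈ 56.05°.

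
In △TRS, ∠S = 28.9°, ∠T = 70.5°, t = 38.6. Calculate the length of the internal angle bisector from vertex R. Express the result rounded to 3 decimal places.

The third angle is ∠R = 180° − ∠S − ∠T = 80.60°.
Law of sines: r = t·sin R/sin T ≈ 40.399.
Law of sines: s = t·sin S/sin T ≈ 19.79.
The bisector from R has length 2·s·t·cos(∠R/2)/(s+t) ≈ 19.955.

19.955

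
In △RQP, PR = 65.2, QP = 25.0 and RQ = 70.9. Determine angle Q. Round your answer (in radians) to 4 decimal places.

By the law of cosines, cos Q = (RQ² + QP² − PR²) / (2·RQ·QP) ≈ 0.39514, so ∠Q ≈ 1.1646 rad.

∠Q ≈ 1.1646 rad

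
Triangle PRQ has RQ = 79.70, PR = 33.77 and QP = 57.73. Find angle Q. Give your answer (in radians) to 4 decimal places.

By the law of cosines, cos Q = (RQ² + QP² − PR²) / (2·RQ·QP) ≈ 0.92852, so ∠Q ≈ 0.3804 rad.

0.3804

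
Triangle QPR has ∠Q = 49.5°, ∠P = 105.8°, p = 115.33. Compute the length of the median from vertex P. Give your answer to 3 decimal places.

The third angle is ∠R = 180° − ∠Q − ∠P = 24.70°.
Law of sines: q = p·sin Q/sin P ≈ 91.141.
Law of sines: r = p·sin R/sin P ≈ 50.085.
Median from P: ½√(2·r² + 2·q² − p²) ≈ 45.633.

m_P ≈ 45.633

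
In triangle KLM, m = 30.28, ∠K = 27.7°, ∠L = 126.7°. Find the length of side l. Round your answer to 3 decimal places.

56.187

The third angle is ∠M = 180° − ∠K − ∠L = 25.60°.
Law of sines: l = m·sin L/sin M ≈ 56.187.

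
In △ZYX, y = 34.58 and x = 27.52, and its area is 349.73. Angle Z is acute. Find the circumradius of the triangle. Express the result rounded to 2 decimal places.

From area = ½·y·x·sin Z, we get sin Z = 2·area/(y·x) ≈ 0.73500.
Taking the acute solution, ∠Z ≈ 0.826 rad.
Law of cosines then gives z ≈ 25.741.
Circumradius = z/(2 sin Z) ≈ 17.511.

R ≈ 17.51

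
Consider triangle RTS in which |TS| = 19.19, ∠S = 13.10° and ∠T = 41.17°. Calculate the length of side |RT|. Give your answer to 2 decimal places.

5.36

The third angle is ∠R = 180° − ∠T − ∠S = 125.73°.
Law of sines: |RT| = |TS|·sin S/sin R ≈ 5.3579.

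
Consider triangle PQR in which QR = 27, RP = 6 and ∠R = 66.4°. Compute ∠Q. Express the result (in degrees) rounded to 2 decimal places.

By the law of cosines, PQ² = QR² + RP² − 2·QR·RP·cos R = 635.29, so PQ ≈ 25.205.
Law of cosines again: cos Q = (PQ² + QR² − RP²)/(2·PQ·QR) ≈ 0.97592, so ∠Q ≈ 12.60°.

∠Q ≈ 12.60°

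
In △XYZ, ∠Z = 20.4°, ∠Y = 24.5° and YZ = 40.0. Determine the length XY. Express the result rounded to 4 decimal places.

19.7527

The third angle is ∠X = 180° − ∠Y − ∠Z = 135.10°.
Law of sines: XY = YZ·sin Z/sin X ≈ 19.753.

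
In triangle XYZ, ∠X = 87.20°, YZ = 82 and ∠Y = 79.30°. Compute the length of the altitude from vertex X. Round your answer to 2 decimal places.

The third angle is ∠Z = 180° − ∠X − ∠Y = 13.50°.
Law of sines: ZX = YZ·sin Y/sin X ≈ 80.671.
Law of sines: XY = YZ·sin Z/sin X ≈ 19.165.
Area = ½·YZ·ZX·sin Z ≈ 772.12.
The altitude from X has length 2·area/YZ ≈ 18.832.

18.83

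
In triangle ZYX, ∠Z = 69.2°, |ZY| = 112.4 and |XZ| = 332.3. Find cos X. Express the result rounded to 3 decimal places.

cos X ≈ 0.941

By the law of cosines, |YX|² = |XZ|² + |ZY|² − 2·|XZ|·|ZY|·cos Z = 96530, so |YX| ≈ 310.69.
Law of cosines again: cos X = (|YX|² + |XZ|² − |ZY|²)/(2·|YX|·|XZ|) ≈ 0.94108, so ∠X ≈ 19.77°.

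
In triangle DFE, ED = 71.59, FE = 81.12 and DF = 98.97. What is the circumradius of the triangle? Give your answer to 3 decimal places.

50.168

By the law of cosines, cos D = (ED² + DF² − FE²) / (2·ED·DF) ≈ 0.58853, so ∠D ≈ 0.942 rad.
Circumradius = FE/(2 sin D) ≈ 50.168.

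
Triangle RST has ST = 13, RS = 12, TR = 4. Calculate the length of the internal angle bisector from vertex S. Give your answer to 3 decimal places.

12.329

By the law of cosines, cos S = (RS² + ST² − TR²) / (2·RS·ST) ≈ 0.95192, so ∠S ≈ 17.84°.
The bisector from S has length 2·RS·ST·cos(∠S/2)/(RS+ST) ≈ 12.329.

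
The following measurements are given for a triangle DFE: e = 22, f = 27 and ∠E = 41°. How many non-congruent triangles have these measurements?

2

f·sin E = 27·sin(41°) ≈ 17.71.
Since f sin E < e < f (17.71 < 22 < 27), two triangles exist.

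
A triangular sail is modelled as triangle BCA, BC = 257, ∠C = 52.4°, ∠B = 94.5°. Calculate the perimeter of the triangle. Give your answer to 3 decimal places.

1099.015

The third angle is ∠A = 180° − ∠B − ∠C = 33.10°.
Law of sines: CA = BC·sin B/sin A ≈ 469.16.
Law of sines: AB = BC·sin C/sin A ≈ 372.86.
Semiperimeter s = (469.16+372.86+257)/2 = 549.51.
Perimeter = 469.16 + 372.86 + 257 = 1099.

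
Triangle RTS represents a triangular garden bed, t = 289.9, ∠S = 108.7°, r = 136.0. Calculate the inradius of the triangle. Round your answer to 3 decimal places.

47.669

By the law of cosines, s² = r² + t² − 2·r·t·cos S = 1.2782e+05, so s ≈ 357.52.
Area = ½·r·t·sin S ≈ 18673.
Semiperimeter p = (136+289.9+357.52)/2 = 391.71.
Inradius = area/p = 18673/391.71 ≈ 47.669.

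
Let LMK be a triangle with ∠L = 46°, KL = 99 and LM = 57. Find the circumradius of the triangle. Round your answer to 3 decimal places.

50.172

By the law of cosines, MK² = KL² + LM² − 2·KL·LM·cos L = 5210.1, so MK ≈ 72.181.
Area = ½·KL·LM·sin L ≈ 2029.6.
Circumradius = MK/(2 sin L) ≈ 50.172.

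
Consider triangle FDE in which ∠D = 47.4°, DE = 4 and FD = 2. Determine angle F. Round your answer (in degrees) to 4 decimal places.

∠F ≈ 103.5114°

By the law of cosines, EF² = FD² + DE² − 2·FD·DE·cos D = 9.17, so EF ≈ 3.0282.
Law of cosines again: cos F = (EF² + FD² − DE²)/(2·EF·FD) ≈ -0.23364, so ∠F ≈ 103.51°.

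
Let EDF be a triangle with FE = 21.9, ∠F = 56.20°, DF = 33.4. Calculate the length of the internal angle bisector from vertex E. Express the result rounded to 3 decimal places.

By the law of cosines, ED² = DF² + FE² − 2·DF·FE·cos F = 781.35, so ED ≈ 27.953.
Law of cosines again: cos E = (FE² + ED² − DF²)/(2·FE·ED) ≈ 0.11876, so ∠E ≈ 83.18°.
The bisector from E has length 2·FE·ED·cos(∠E/2)/(FE+ED) ≈ 18.368.

18.368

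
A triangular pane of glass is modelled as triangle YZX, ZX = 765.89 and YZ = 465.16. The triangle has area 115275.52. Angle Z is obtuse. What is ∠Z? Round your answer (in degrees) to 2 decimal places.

139.67

From area = ½·YZ·ZX·sin Z, we get sin Z = 2·area/(YZ·ZX) ≈ 0.64714.
Taking the obtuse solution, ∠Z ≈ 139.67°.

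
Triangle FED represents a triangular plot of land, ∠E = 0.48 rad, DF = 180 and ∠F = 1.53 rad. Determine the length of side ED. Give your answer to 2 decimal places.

The third angle is ∠D = π − ∠F − ∠E = 1.132 rad.
Law of sines: ED = DF·sin F/sin E ≈ 389.47.

389.47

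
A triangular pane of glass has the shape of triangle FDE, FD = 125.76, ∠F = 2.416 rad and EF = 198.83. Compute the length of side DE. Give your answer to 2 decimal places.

By the law of cosines, DE² = EF² + FD² − 2·EF·FD·cos F = 92762, so DE ≈ 304.57.

304.57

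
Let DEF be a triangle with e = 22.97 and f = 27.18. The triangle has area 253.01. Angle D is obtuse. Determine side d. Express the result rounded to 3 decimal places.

44.696

From area = ½·e·f·sin D, we get sin D = 2·area/(e·f) ≈ 0.81051.
Taking the obtuse solution, ∠D ≈ 125.85°.
Law of cosines then gives d ≈ 44.696.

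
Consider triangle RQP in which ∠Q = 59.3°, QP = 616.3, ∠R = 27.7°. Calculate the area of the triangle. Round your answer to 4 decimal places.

350814.2171

The third angle is ∠P = 180° − ∠R − ∠Q = 93.00°.
Law of sines: PR = QP·sin Q/sin R ≈ 1140.
Law of sines: RQ = QP·sin P/sin R ≈ 1324.
Area = ½·QP·PR·sin P ≈ 3.5081e+05.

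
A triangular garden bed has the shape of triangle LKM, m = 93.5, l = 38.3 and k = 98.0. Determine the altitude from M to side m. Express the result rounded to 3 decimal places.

Semiperimeter s = (38.3 + 98 + 93.5)/2 = 114.9.
Heron's formula: area = √(114.9·76.6·16.9·21.4) ≈ 1784.1.
The altitude from M has length 2·area/m ≈ 38.163.

h_M ≈ 38.163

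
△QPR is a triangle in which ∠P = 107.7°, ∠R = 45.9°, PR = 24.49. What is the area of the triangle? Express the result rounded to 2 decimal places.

area ≈ 461.41

The third angle is ∠Q = 180° − ∠P − ∠R = 26.40°.
Law of sines: RQ = PR·sin P/sin Q ≈ 52.472.
Law of sines: QP = PR·sin R/sin Q ≈ 39.554.
Area = ½·PR·RQ·sin R ≈ 461.41.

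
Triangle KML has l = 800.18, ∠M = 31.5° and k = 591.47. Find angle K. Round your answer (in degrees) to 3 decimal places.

By the law of cosines, m² = l² + k² − 2·l·k·cos M = 1.8305e+05, so m ≈ 427.84.
Law of cosines again: cos K = (m² + l² − k²)/(2·m·l) ≈ 0.69154, so ∠K ≈ 46.25°.

46.248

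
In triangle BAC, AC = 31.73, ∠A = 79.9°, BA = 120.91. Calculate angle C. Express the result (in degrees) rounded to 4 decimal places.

By the law of cosines, CB² = BA² + AC² − 2·BA·AC·cos A = 14280, so CB ≈ 119.5.
Law of cosines again: cos C = (AC² + CB² − BA²)/(2·AC·CB) ≈ 0.08809, so ∠C ≈ 84.95°.

∠C ≈ 84.9465°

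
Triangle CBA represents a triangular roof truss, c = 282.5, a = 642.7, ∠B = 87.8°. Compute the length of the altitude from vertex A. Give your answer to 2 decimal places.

h_A ≈ 282.29

By the law of cosines, b² = a² + c² − 2·a·c·cos B = 4.7893e+05, so b ≈ 692.05.
Area = ½·a·c·sin B ≈ 90714.
The altitude from A has length 2·area/a ≈ 282.29.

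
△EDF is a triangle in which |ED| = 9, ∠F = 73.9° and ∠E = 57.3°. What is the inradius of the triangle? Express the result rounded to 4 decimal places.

The third angle is ∠D = 180° − ∠F − ∠E = 48.80°.
Law of sines: |DF| = |ED|·sin E/sin F ≈ 7.8828.
Law of sines: |FE| = |ED|·sin D/sin F ≈ 7.0482.
Area = ½·|ED|·|DF|·sin D ≈ 26.69.
Semiperimeter s = (7.8828+7.0482+9)/2 = 11.965.
Inradius = area/s = 26.69/11.965 ≈ 2.2306.

2.2306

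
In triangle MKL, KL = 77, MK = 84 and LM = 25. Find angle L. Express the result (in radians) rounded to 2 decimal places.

∠L ≈ 1.70 rad

By the law of cosines, cos L = (KL² + LM² − MK²) / (2·KL·LM) ≈ -0.13039, so ∠L ≈ 1.7016 rad.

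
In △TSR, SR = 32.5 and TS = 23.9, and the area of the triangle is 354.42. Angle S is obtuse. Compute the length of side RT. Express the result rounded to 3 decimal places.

From area = ½·TS·SR·sin S, we get sin S = 2·area/(TS·SR) ≈ 0.91257.
Taking the obtuse solution, ∠S ≈ 114.14°.
Law of cosines then gives RT ≈ 47.568.

47.568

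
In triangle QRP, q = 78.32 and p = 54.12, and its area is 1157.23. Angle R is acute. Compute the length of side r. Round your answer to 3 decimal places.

From area = ½·p·q·sin R, we get sin R = 2·area/(p·q) ≈ 0.54603.
Taking the acute solution, ∠R ≈ 33.10°.
Law of cosines then gives r ≈ 44.283.

44.283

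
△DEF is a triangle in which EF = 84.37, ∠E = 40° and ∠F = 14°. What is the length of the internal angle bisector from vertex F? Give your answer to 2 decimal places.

74.15

The third angle is ∠D = 180° − ∠E − ∠F = 126.00°.
Law of sines: FD = EF·sin E/sin D ≈ 67.034.
Law of sines: DE = EF·sin F/sin D ≈ 25.229.
The bisector from F has length 2·EF·FD·cos(∠F/2)/(EF+FD) ≈ 74.153.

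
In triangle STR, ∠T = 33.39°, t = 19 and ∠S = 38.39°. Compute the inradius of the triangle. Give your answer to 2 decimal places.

5.28

The third angle is ∠R = 180° − ∠S − ∠T = 108.22°.
Law of sines: s = t·sin S/sin T ≈ 21.44.
Law of sines: r = t·sin R/sin T ≈ 32.793.
Area = ½·t·s·sin R ≈ 193.47.
Semiperimeter p = (21.44+19+32.793)/2 = 36.617.
Inradius = area/p = 193.47/36.617 ≈ 5.2836.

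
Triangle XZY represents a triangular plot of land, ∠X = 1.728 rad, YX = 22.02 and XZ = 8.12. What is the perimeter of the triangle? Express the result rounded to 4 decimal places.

By the law of cosines, ZY² = YX² + XZ² − 2·YX·XZ·cos X = 606.8, so ZY ≈ 24.633.
Semiperimeter s = (24.633+22.02+8.12)/2 = 27.387.
Perimeter = 24.633 + 22.02 + 8.12 = 54.773.

perimeter ≈ 54.7733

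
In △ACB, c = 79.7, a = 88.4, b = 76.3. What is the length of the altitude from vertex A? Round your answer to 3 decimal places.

64.220

Semiperimeter s = (88.4 + 79.7 + 76.3)/2 = 122.2.
Heron's formula: area = √(122.2·33.8·42.5·45.9) ≈ 2838.5.
The altitude from A has length 2·area/a ≈ 64.22.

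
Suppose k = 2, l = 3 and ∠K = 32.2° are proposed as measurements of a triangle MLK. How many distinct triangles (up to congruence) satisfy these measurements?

l·sin K = 3·sin(32.2°) ≈ 1.599.
Since l sin K < k < l (1.599 < 2 < 3), two triangles exist.

2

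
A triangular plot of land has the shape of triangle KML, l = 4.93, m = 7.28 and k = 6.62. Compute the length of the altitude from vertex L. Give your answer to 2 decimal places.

6.44

Semiperimeter s = (6.62 + 7.28 + 4.93)/2 = 9.415.
Heron's formula: area = √(9.415·2.795·2.135·4.485) ≈ 15.874.
The altitude from L has length 2·area/l ≈ 6.4397.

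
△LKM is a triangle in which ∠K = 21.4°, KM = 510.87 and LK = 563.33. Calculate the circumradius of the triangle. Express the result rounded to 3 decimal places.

R ≈ 282.283

By the law of cosines, ML² = LK² + KM² − 2·LK·KM·cos K = 42435, so ML ≈ 206.
Area = ½·LK·KM·sin K ≈ 52504.
Circumradius = ML/(2 sin K) ≈ 282.28.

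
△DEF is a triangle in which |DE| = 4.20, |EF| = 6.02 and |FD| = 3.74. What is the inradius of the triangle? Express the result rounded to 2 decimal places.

r ≈ 1.11

Semiperimeter s = (6.02 + 3.74 + 4.2)/2 = 6.98.
Heron's formula: area = √(6.98·0.96·3.24·2.78) ≈ 7.7689.
Inradius = area/s = 7.7689/6.98 ≈ 1.113.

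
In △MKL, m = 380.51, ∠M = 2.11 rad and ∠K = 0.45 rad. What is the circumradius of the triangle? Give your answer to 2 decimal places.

The third angle is ∠L = π − ∠M − ∠K = 0.582 rad.
Law of sines: k = m·sin K/sin M ≈ 192.87.
Law of sines: l = m·sin L/sin M ≈ 243.6.
Circumradius = m/(2 sin M) ≈ 221.71.

221.71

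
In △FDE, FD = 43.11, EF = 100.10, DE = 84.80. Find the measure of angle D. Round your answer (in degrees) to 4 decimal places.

97.6278

By the law of cosines, cos D = (FD² + DE² − EF²) / (2·FD·DE) ≈ -0.13274, so ∠D ≈ 97.63°.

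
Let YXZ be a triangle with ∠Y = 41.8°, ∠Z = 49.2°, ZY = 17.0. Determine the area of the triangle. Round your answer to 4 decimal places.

area ≈ 72.9203

The third angle is ∠X = 180° − ∠Z − ∠Y = 89.00°.
Law of sines: XZ = ZY·sin Y/sin X ≈ 11.333.
Law of sines: YX = ZY·sin Z/sin X ≈ 12.871.
Area = ½·ZY·XZ·sin Z ≈ 72.92.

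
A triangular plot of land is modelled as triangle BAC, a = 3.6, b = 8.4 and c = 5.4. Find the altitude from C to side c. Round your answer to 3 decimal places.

Semiperimeter s = (8.4 + 3.6 + 5.4)/2 = 8.7.
Heron's formula: area = √(8.7·0.3·5.1·3.3) ≈ 6.6277.
The altitude from C has length 2·area/c ≈ 2.4547.

h_C ≈ 2.455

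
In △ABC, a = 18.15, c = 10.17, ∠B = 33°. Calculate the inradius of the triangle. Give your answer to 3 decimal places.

r ≈ 2.550

By the law of cosines, b² = c² + a² − 2·c·a·cos B = 123.24, so b ≈ 11.101.
Area = ½·c·a·sin B ≈ 50.266.
Semiperimeter s = (18.15+11.101+10.17)/2 = 19.711.
Inradius = area/s = 50.266/19.711 ≈ 2.5502.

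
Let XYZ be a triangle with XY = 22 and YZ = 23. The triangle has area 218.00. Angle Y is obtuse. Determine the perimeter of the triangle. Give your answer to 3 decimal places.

From area = ½·XY·YZ·sin Y, we get sin Y = 2·area/(XY·YZ) ≈ 0.86166.
Taking the obtuse solution, ∠Y ≈ 120.50°.
Law of cosines then gives ZX ≈ 39.071.
Perimeter = 23 + 39.071 + 22 = 84.071.

perimeter ≈ 84.071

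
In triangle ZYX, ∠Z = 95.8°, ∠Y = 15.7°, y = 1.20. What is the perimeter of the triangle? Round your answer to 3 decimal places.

9.738

The third angle is ∠X = 180° − ∠Z − ∠Y = 68.50°.
Law of sines: z = y·sin Z/sin Y ≈ 4.4119.
Law of sines: x = y·sin X/sin Y ≈ 4.126.
Semiperimeter s = (4.4119+1.2+4.126)/2 = 4.8689.
Perimeter = 4.4119 + 1.2 + 4.126 = 9.7379.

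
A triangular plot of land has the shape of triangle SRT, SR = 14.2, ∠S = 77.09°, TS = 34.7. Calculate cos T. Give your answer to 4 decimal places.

cos T ≈ 0.9156

By the law of cosines, RT² = TS² + SR² − 2·TS·SR·cos S = 1185.6, so RT ≈ 34.432.
Law of cosines again: cos T = (RT² + TS² − SR²)/(2·RT·TS) ≈ 0.91565, so ∠T ≈ 23.70°.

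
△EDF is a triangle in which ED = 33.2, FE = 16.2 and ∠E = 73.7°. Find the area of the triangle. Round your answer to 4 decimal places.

258.1108

Area = ½·FE·ED·sin E ≈ 258.11.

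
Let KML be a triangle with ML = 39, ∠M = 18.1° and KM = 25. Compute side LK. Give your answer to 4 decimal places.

17.1025

By the law of cosines, LK² = KM² + ML² − 2·KM·ML·cos M = 292.49, so LK ≈ 17.102.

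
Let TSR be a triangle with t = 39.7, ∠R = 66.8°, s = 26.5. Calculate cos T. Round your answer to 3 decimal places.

By the law of cosines, r² = t² + s² − 2·t·s·cos R = 1449.4, so r ≈ 38.072.
Law of cosines again: cos T = (s² + r² − t²)/(2·s·r) ≈ 0.28527, so ∠T ≈ 73.43°.

0.285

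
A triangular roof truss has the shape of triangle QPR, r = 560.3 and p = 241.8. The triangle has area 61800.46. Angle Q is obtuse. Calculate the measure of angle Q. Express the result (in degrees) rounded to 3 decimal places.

∠Q ≈ 114.173°

From area = ½·p·r·sin Q, we get sin Q = 2·area/(p·r) ≈ 0.91231.
Taking the obtuse solution, ∠Q ≈ 114.17°.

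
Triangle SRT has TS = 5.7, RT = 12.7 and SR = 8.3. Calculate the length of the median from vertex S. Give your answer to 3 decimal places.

3.220

Median from S: ½√(2·TS² + 2·SR² − RT²) ≈ 3.2199.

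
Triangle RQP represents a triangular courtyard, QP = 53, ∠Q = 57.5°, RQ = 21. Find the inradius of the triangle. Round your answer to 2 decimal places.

By the law of cosines, PR² = RQ² + QP² − 2·RQ·QP·cos Q = 2054, so PR ≈ 45.321.
Area = ½·RQ·QP·sin Q ≈ 469.35.
Semiperimeter s = (53+45.321+21)/2 = 59.66.
Inradius = area/s = 469.35/59.66 ≈ 7.867.

7.87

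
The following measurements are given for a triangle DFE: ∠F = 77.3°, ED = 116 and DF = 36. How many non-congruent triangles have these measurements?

DF·sin F = 36·sin(77.3°) ≈ 35.12.
Since ED ≥ DF, exactly one triangle exists.

1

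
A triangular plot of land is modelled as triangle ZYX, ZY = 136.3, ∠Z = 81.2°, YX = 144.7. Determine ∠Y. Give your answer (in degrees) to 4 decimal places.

Law of sines: sin X = ZY·sin Z/YX ≈ 0.93086.
Since YX ≥ ZY, only the acute value applies: ∠X ≈ 68.57°.
Then ∠Y = 180° − ∠Z − ∠X ≈ 30.23°.

∠Y ≈ 30.2306°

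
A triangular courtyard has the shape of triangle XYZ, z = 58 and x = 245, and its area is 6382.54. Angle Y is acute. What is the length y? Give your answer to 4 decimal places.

From area = ½·z·x·sin Y, we get sin Y = 2·area/(z·x) ≈ 0.89832.
Taking the acute solution, ∠Y ≈ 63.94°.
Law of cosines then gives y ≈ 225.62.

225.6163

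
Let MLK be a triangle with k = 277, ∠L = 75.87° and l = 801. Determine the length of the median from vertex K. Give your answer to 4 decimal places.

799.7847

Law of sines: sin K = k·sin L/l ≈ 0.33535.
Since l ≥ k, only the acute value applies: ∠K ≈ 19.59°.
Then ∠M = 180° − ∠L − ∠K ≈ 84.54°.
Law of sines gives m = l·sin M/sin L ≈ 822.24.
Median from K: ½√(2·m² + 2·l² − k²) ≈ 799.78.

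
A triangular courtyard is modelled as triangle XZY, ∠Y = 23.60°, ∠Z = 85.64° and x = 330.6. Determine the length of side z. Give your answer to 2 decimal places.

The third angle is ∠X = 180° − ∠Z − ∠Y = 70.76°.
Law of sines: z = x·sin Z/sin X ≈ 349.14.

349.14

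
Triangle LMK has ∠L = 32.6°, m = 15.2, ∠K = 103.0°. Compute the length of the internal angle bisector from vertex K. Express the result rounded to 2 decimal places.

t_K ≈ 8.23

The third angle is ∠M = 180° − ∠K − ∠L = 44.40°.
Law of sines: l = m·sin L/sin M ≈ 11.705.
Law of sines: k = m·sin K/sin M ≈ 21.168.
The bisector from K has length 2·l·m·cos(∠K/2)/(l+m) ≈ 8.2329.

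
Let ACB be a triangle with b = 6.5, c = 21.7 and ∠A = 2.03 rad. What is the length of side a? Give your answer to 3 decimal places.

25.262

By the law of cosines, a² = c² + b² − 2·c·b·cos A = 638.18, so a ≈ 25.262.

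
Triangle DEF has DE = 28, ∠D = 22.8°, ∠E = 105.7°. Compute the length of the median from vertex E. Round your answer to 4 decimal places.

The third angle is ∠F = 180° − ∠D − ∠E = 51.50°.
Law of sines: EF = DE·sin D/sin F ≈ 13.864.
Law of sines: FD = DE·sin E/sin F ≈ 34.443.
Median from E: ½√(2·DE² + 2·EF² − FD²) ≈ 13.839.

m_E ≈ 13.8395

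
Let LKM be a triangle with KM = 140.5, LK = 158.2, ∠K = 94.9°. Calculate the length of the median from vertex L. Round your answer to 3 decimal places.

By the law of cosines, ML² = LK² + KM² − 2·LK·KM·cos K = 48565, so ML ≈ 220.37.
Median from L: ½√(2·ML² + 2·LK² − KM²) ≈ 178.5.

m_L ≈ 178.496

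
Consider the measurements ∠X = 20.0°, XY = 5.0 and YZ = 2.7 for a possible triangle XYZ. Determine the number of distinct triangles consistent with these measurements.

2

XY·sin X = 5.0·sin(20.0°) ≈ 1.71.
Since XY sin X < YZ < XY (1.71 < 2.7 < 5.0), two triangles exist.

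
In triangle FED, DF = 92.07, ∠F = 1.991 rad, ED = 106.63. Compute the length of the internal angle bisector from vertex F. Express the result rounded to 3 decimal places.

Law of sines: sin E = DF·sin F/ED ≈ 0.78834.
Since ED ≥ DF, only the acute value applies: ∠E ≈ 0.908 rad.
Then ∠D = π − ∠F − ∠E ≈ 0.242 rad.
Law of sines gives FE = ED·sin D/sin F ≈ 28.044.
The bisector from F has length 2·DF·FE·cos(∠F/2)/(DF+FE) ≈ 23.391.

23.391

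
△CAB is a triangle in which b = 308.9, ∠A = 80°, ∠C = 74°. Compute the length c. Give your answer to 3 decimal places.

The third angle is ∠B = 180° − ∠C − ∠A = 26.00°.
Law of sines: c = b·sin C/sin B ≈ 677.36.

677.357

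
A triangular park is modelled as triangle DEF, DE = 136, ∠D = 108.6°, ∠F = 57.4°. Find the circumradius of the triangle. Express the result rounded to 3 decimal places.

The third angle is ∠E = 180° − ∠F − ∠D = 14.00°.
Law of sines: EF = DE·sin D/sin F ≈ 153.
Law of sines: FD = DE·sin E/sin F ≈ 39.054.
Circumradius = DE/(2 sin F) ≈ 80.717.

80.717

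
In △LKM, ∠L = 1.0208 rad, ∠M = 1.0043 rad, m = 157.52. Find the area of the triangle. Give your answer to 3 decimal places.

11263.337

The third angle is ∠K = π − ∠M − ∠L = 1.1165 rad.
Law of sines: l = m·sin L/sin M ≈ 159.15.
Law of sines: k = m·sin K/sin M ≈ 167.75.
Area = ½·m·l·sin K ≈ 11263.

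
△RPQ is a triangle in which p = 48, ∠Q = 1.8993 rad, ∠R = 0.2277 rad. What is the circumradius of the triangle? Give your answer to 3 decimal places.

The third angle is ∠P = π − ∠Q − ∠R = 1.0146 rad.
Law of sines: r = p·sin R/sin P ≈ 12.759.
Law of sines: q = p·sin Q/sin P ≈ 53.497.
Circumradius = p/(2 sin P) ≈ 28.26.

28.260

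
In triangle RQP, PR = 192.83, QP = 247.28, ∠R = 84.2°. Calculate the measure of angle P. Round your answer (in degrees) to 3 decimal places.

44.921

Law of sines: sin Q = PR·sin R/QP ≈ 0.77581.
Since QP ≥ PR, only the acute value applies: ∠Q ≈ 50.88°.
Then ∠P = 180° − ∠R − ∠Q ≈ 44.92°.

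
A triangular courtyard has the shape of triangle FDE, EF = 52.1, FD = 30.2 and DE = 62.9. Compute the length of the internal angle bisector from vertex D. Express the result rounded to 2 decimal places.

36.12

By the law of cosines, cos D = (FD² + DE² − EF²) / (2·FD·DE) ≈ 0.56698, so ∠D ≈ 55.46°.
The bisector from D has length 2·FD·DE·cos(∠D/2)/(FD+DE) ≈ 36.121.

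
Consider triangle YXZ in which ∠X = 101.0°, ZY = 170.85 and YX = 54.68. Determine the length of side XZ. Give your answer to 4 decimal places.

Law of sines: sin Z = YX·sin X/ZY ≈ 0.31417.
Since ZY ≥ YX, only the acute value applies: ∠Z ≈ 18.31°.
Then ∠Y = 180° − ∠X − ∠Z ≈ 60.69°.
Law of sines gives XZ = ZY·sin Y/sin X ≈ 151.77.

151.7661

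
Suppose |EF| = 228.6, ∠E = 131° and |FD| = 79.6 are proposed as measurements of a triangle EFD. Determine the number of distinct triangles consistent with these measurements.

0

|EF|·sin E = 228.6·sin(131°) ≈ 172.5.
Since ∠E is not acute, a triangle exists only if |FD| > |EF|; here |FD| ≤ |EF|, so there is no triangle.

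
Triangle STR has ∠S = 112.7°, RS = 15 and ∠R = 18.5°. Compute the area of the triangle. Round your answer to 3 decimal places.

The third angle is ∠T = 180° − ∠R − ∠S = 48.80°.
Law of sines: TR = RS·sin S/sin T ≈ 18.392.
Law of sines: ST = RS·sin R/sin T ≈ 6.3257.
Area = ½·RS·TR·sin R ≈ 43.768.

43.768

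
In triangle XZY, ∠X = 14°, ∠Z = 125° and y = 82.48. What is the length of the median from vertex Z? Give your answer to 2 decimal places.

m_Z ≈ 34.82

The third angle is ∠Y = 180° − ∠X − ∠Z = 41.00°.
Law of sines: x = y·sin X/sin Y ≈ 30.415.
Law of sines: z = y·sin Z/sin Y ≈ 102.98.
Median from Z: ½√(2·y² + 2·x² − z²) ≈ 34.822.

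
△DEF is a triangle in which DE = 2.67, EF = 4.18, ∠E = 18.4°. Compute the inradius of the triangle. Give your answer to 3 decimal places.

By the law of cosines, FD² = DE² + EF² − 2·DE·EF·cos E = 3.4212, so FD ≈ 1.8497.
Area = ½·DE·EF·sin E ≈ 1.7614.
Semiperimeter s = (4.18+1.8497+2.67)/2 = 4.3498.
Inradius = area/s = 1.7614/4.3498 ≈ 0.40494.

0.405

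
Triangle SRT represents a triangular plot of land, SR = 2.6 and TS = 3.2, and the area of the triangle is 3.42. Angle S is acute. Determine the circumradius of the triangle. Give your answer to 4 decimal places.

From area = ½·TS·SR·sin S, we get sin S = 2·area/(TS·SR) ≈ 0.82212.
Taking the acute solution, ∠S ≈ 55.30°.
Law of cosines then gives RT ≈ 2.7434.
Circumradius = RT/(2 sin S) ≈ 1.6685.

1.6685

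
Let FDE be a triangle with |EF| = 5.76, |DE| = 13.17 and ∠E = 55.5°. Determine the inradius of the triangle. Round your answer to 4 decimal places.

2.0898

By the law of cosines, |FD|² = |DE|² + |EF|² − 2·|DE|·|EF|·cos E = 120.69, so |FD| ≈ 10.986.
Area = ½·|DE|·|EF|·sin E ≈ 31.259.
Semiperimeter s = (13.17+5.76+10.986)/2 = 14.958.
Inradius = area/s = 31.259/14.958 ≈ 2.0898.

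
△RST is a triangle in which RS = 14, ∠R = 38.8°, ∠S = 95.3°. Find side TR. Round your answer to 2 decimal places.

The third angle is ∠T = 180° − ∠R − ∠S = 45.90°.
Law of sines: TR = RS·sin S/sin T ≈ 19.412.

19.41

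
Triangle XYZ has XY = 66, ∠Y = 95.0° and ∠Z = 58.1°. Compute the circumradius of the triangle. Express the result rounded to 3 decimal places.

38.871

The third angle is ∠X = 180° − ∠Y − ∠Z = 26.90°.
Law of sines: YZ = XY·sin X/sin Z ≈ 35.173.
Law of sines: ZX = XY·sin Y/sin Z ≈ 77.445.
Circumradius = XY/(2 sin Z) ≈ 38.871.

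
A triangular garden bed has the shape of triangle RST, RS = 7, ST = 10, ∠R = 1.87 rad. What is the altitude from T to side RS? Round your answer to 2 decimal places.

Law of sines: sin T = RS·sin R/ST ≈ 0.66890.
Since ST ≥ RS, only the acute value applies: ∠T ≈ 0.733 rad.
Then ∠S = π − ∠R − ∠T ≈ 0.539 rad.
Law of sines gives TR = ST·sin S/sin R ≈ 5.3702.
Area = ½·ST·RS·sin S ≈ 17.961.
The altitude from T has length 2·area/RS ≈ 5.1316.

5.13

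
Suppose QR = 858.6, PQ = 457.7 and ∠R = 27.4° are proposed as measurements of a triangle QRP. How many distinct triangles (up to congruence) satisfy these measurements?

2

QR·sin R = 858.6·sin(27.4°) ≈ 395.1.
Since QR sin R < PQ < QR (395.1 < 457.7 < 858.6), two triangles exist.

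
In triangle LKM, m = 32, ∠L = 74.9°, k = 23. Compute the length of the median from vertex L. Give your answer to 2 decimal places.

By the law of cosines, l² = k² + m² − 2·k·m·cos L = 1169.5, so l ≈ 34.198.
Median from L: ½√(2·k² + 2·m² − l²) ≈ 22.003.

22.00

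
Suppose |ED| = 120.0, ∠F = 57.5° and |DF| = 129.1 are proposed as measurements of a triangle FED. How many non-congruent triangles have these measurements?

|DF|·sin F = 129.1·sin(57.5°) ≈ 108.9.
Since |DF| sin F < |ED| < |DF| (108.9 < 120.0 < 129.1), two triangles exist.

2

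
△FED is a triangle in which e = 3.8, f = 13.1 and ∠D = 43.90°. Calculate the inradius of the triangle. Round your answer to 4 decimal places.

1.2510

By the law of cosines, d² = f² + e² − 2·f·e·cos D = 114.31, so d ≈ 10.692.
Area = ½·f·e·sin D ≈ 17.259.
Semiperimeter s = (13.1+3.8+10.692)/2 = 13.796.
Inradius = area/s = 17.259/13.796 ≈ 1.251.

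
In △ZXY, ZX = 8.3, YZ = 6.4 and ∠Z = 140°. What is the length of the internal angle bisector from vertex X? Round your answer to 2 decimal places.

t_X ≈ 10.26

By the law of cosines, XY² = YZ² + ZX² − 2·YZ·ZX·cos Z = 191.23, so XY ≈ 13.829.
Law of cosines again: cos X = (ZX² + XY² − YZ²)/(2·ZX·XY) ≈ 0.95473, so ∠X ≈ 17.31°.
The bisector from X has length 2·ZX·XY·cos(∠X/2)/(ZX+XY) ≈ 10.256.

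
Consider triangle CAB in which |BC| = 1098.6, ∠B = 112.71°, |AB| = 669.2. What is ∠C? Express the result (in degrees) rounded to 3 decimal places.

By the law of cosines, |CA|² = |AB|² + |BC|² − 2·|AB|·|BC|·cos B = 2.2224e+06, so |CA| ≈ 1490.8.
Law of cosines again: cos C = (|BC|² + |CA|² − |AB|²)/(2·|BC|·|CA|) ≈ 0.91024, so ∠C ≈ 24.46°.

24.462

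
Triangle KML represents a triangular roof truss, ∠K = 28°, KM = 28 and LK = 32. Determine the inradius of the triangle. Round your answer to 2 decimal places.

By the law of cosines, ML² = LK² + KM² − 2·LK·KM·cos K = 225.76, so ML ≈ 15.025.
Area = ½·LK·KM·sin K ≈ 210.32.
Semiperimeter s = (15.025+32+28)/2 = 37.513.
Inradius = area/s = 210.32/37.513 ≈ 5.6067.

5.61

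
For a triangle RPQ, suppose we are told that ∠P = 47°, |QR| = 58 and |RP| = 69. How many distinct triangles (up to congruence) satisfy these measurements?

|RP|·sin P = 69·sin(47°) ≈ 50.46.
Since |RP| sin P < |QR| < |RP| (50.46 < 58 < 69), two triangles exist.

2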